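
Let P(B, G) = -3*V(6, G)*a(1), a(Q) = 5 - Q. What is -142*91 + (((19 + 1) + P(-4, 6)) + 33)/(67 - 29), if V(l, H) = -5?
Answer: -490923/38 ≈ -12919.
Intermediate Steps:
P(B, G) = 60 (P(B, G) = -3*(-5*(5 - 1*1)) = -3*(-5*(5 - 1)) = -3*(-5*4) = -(-60) = -3*(-20) = 60)
-142*91 + (((19 + 1) + P(-4, 6)) + 33)/(67 - 29) = -142*91 + (((19 + 1) + 60) + 33)/(67 - 29) = -12922 + ((20 + 60) + 33)/38 = -12922 + (80 + 33)*(1/38) = -12922 + 113*(1/38) = -12922 + 113/38 = -490923/38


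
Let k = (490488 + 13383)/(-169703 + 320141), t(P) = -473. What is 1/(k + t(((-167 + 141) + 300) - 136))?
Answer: -50146/23551101 ≈ -0.0021292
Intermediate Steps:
k = 167957/50146 (k = 503871/150438 = 503871*(1/150438) = 167957/50146 ≈ 3.3494)
1/(k + t(((-167 + 141) + 300) - 136)) = 1/(167957/50146 - 473) = 1/(-23551101/50146) = -50146/23551101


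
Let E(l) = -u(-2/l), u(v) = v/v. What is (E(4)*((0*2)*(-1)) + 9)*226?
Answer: 2034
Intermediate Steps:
u(v) = 1
E(l) = -1 (E(l) = -1*1 = -1)
(E(4)*((0*2)*(-1)) + 9)*226 = (-0*2*(-1) + 9)*226 = (-0*(-1) + 9)*226 = (-1*0 + 9)*226 = (0 + 9)*226 = 9*226 = 2034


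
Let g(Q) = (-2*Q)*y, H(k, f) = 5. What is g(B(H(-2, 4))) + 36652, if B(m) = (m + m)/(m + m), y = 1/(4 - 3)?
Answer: 36650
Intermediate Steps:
y = 1 (y = 1/1 = 1)
B(m) = 1 (B(m) = (2*m)/((2*m)) = (2*m)*(1/(2*m)) = 1)
g(Q) = -2*Q (g(Q) = -2*Q*1 = -2*Q)
g(B(H(-2, 4))) + 36652 = -2*1 + 36652 = -2 + 36652 = 36650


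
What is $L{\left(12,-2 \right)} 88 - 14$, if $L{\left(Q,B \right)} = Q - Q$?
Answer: $-14$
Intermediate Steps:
$L{\left(Q,B \right)} = 0$
$L{\left(12,-2 \right)} 88 - 14 = 0 \cdot 88 - 14 = 0 - 14 = -14$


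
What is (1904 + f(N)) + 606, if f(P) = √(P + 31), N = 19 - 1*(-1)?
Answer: 2510 + √51 ≈ 2517.1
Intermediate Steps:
N = 20 (N = 19 + 1 = 20)
f(P) = √(31 + P)
(1904 + f(N)) + 606 = (1904 + √(31 + 20)) + 606 = (1904 + √51) + 606 = 2510 + √51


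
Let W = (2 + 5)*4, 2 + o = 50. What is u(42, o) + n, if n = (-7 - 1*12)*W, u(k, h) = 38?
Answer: -494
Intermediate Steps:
o = 48 (o = -2 + 50 = 48)
W = 28 (W = 7*4 = 28)
n = -532 (n = (-7 - 1*12)*28 = (-7 - 12)*28 = -19*28 = -532)
u(42, o) + n = 38 - 532 = -494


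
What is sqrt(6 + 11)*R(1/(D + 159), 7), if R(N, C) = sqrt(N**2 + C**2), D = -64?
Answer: sqrt(7517842)/95 ≈ 28.862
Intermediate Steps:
R(N, C) = sqrt(C**2 + N**2)
sqrt(6 + 11)*R(1/(D + 159), 7) = sqrt(6 + 11)*sqrt(7**2 + (1/(-64 + 159))**2) = sqrt(17)*sqrt(49 + (1/95)**2) = sqrt(17)*sqrt(49 + 1/9025) = sqrt(17)*sqrt(442226/9025) = sqrt(17)*(sqrt(442226)/95) = sqrt(7517842)/95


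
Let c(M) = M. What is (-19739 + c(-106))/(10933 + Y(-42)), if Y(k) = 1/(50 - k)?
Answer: -86940/47897 ≈ -1.8151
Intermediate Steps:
(-19739 + c(-106))/(10933 + Y(-42)) = (-19739 - 106)/(10933 - 1/(-50 - 42)) = -19845/(10933 - 1/(-92)) = -19845/(10933 - 1*(-1/92)) = -19845/(10933 + 1/92) = -19845/1005837/92 = -19845*92/1005837 = -86940/47897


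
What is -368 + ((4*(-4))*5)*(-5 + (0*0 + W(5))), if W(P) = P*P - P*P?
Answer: 32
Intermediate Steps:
W(P) = 0 (W(P) = P**2 - P**2 = 0)
-368 + ((4*(-4))*5)*(-5 + (0*0 + W(5))) = -368 + ((4*(-4))*5)*(-5 + (0*0 + 0)) = -368 + (-16*5)*(-5 + (0 + 0)) = -368 - 80*(-5 + 0) = -368 - 80*(-5) = -368 + 400 = 32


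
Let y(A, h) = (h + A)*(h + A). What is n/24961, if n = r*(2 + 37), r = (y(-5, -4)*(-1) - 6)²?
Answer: 295191/24961 ≈ 11.826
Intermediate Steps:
y(A, h) = (A + h)² (y(A, h) = (A + h)*(A + h) = (A + h)²)
r = 7569 (r = ((-5 - 4)²*(-1) - 6)² = ((-9)²*(-1) - 6)² = (81*(-1) - 6)² = (-81 - 6)² = (-87)² = 7569)
n = 295191 (n = 7569*(2 + 37) = 7569*39 = 295191)
n/24961 = 295191/24961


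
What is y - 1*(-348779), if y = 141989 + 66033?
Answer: 556801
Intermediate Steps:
y = 208022
y - 1*(-348779) = 208022 - 1*(-348779) = 208022 + 348779 = 556801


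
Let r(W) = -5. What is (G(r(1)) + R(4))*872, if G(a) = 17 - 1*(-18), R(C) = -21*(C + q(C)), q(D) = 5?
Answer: -134288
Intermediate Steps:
R(C) = -105 - 21*C (R(C) = -21*(C + 5) = -21*(5 + C) = -105 - 21*C)
G(a) = 35 (G(a) = 17 + 18 = 35)
(G(r(1)) + R(4))*872 = (35 + (-105 - 21*4))*872 = (35 + (-105 - 84))*872 = (35 - 189)*872 = -154*872 = -134288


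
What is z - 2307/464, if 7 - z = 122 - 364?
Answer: 113229/464 ≈ 244.03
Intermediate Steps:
z = 249 (z = 7 - (122 - 364) = 7 - 1*(-242) = 7 + 242 = 249)
z - 2307/464 = 249 - 2307/464 = 113229/464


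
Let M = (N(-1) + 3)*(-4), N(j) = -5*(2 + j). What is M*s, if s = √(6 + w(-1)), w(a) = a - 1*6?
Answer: 8*I ≈ 8.0*I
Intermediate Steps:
N(j) = -10 - 5*j
M = 8 (M = ((-10 - 5*(-1)) + 3)*(-4) = ((-10 + 5) + 3)*(-4) = (-5 + 3)*(-4) = -2*(-4) = 8)
w(a) = -6 + a (w(a) = a - 6 = -6 + a)
s = I (s = √(6 + (-6 - 1)) = √(6 - 7) = √(-1) = I ≈ 1.0*I)
M*s = 8*I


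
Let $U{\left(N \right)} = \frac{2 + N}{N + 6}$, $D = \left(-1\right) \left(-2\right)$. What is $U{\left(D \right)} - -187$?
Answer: $\frac{375}{2} \approx 187.5$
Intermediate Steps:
$D = 2$
$U{\left(N \right)} = \frac{2 + N}{6 + N}$
$U{\left(D \right)} - -187 = \frac{2 + 2}{6 + 2} - -187 = \frac{1}{8} \cdot 4 + 187 = \frac{1}{2} + 187 = \frac{375}{2}$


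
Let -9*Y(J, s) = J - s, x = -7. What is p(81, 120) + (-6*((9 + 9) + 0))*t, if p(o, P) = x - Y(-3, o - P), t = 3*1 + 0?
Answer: -327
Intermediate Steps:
Y(J, s) = -J/9 + s/9 (Y(J, s) = -(J - s)/9 = -J/9 + s/9)
t = 3 (t = 3 + 0 = 3)
p(o, P) = -22/3 - o/9 + P/9 (p(o, P) = -7 - (-⅑*(-3) + (o - P)/9) = -7 - (⅓ + (-P/9 + o/9)) = -7 - (⅓ - P/9 + o/9) = -7 + (-⅓ - o/9 + P/9) = -22/3 - o/9 + P/9)
p(81, 120) + (-6*((9 + 9) + 0))*t = (-22/3 - ⅑*81 + (⅑)*120) - 6*((9 + 9) + 0)*3 = (-22/3 - 9 + 40/3) - 6*(18 + 0)*3 = -3 - 6*18*3 = -3 - 108*3 = -3 - 324 = -327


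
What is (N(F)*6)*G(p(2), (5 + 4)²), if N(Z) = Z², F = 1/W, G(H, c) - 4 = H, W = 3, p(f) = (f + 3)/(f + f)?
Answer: 7/2 ≈ 3.5000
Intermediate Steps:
p(f) = (3 + f)/(2*f) (p(f) = (3 + f)/((2*f)) = (3 + f)*(1/(2*f)) = (3 + f)/(2*f))
G(H, c) = 4 + H
F = ⅓ (F = 1/3 = ⅓ ≈ 0.33333)
(N(F)*6)*G(p(2), (5 + 4)²) = ((⅓)²*6)*(4 + (½)*(3 + 2)/2) = ((⅑)*6)*(4 + (½)*(½)*5) = 2*(4 + 5/4)/3 = (⅔)*(21/4) = 7/2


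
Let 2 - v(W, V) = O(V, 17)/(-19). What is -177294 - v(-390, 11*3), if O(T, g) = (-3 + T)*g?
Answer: -3369134/19 ≈ -1.7732e+5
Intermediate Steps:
O(T, g) = g*(-3 + T)
v(W, V) = -13/19 + 17*V/19 (v(W, V) = 2 - 17*(-3 + V)/(-19) = 2 - (-51 + 17*V)*(-1)/19 = 2 - (51/19 - 17*V/19) = 2 + (-51/19 + 17*V/19) = -13/19 + 17*V/19)
-177294 - v(-390, 11*3) = -177294 - (-13/19 + 17*(11*3)/19) = -177294 - (-13/19 + (17/19)*33) = -177294 - (-13/19 + 561/19) = -177294 - 1*548/19 = -177294 - 548/19 = -3369134/19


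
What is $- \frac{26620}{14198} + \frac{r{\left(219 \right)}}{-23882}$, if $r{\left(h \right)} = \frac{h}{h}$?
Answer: $- \frac{317876519}{169538318} \approx -1.875$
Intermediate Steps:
$r{\left(h \right)} = 1$
$- \frac{26620}{14198} + \frac{r{\left(219 \right)}}{-23882} = - \frac{26620}{14198} + 1 \frac{1}{-23882} = \left(-26620\right) \frac{1}{14198} + 1 \left(- \frac{1}{23882}\right) = - \frac{13310}{7099} - \frac{1}{23882} = - \frac{317876519}{169538318}$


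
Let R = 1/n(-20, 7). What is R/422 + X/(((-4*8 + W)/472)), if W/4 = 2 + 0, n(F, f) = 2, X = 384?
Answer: -6373887/844 ≈ -7552.0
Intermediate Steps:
W = 8 (W = 4*(2 + 0) = 4*2 = 8)
R = ½ (R = 1/2 = ½ ≈ 0.50000)
R/422 + X/(((-4*8 + W)/472)) = (½)/422 + 384/(((-4*8 + 8)/472)) = (½)*(1/422) + 384/(((-32 + 8)*(1/472))) = 1/844 + 384/((-24*1/472)) = 1/844 + 384/(-3/59) = 1/844 + 384*(-59/3) = 1/844 - 7552 = -6373887/844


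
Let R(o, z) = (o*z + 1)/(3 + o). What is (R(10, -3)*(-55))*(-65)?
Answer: -7975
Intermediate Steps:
R(o, z) = (1 + o*z)/(3 + o)
(R(10, -3)*(-55))*(-65) = (((1 + 10*(-3))/(3 + 10))*(-55))*(-65) = (((1 - 30)/13)*(-55))*(-65) = (((1/13)*(-29))*(-55))*(-65) = -29/13*(-55)*(-65) = (1595/13)*(-65) = -7975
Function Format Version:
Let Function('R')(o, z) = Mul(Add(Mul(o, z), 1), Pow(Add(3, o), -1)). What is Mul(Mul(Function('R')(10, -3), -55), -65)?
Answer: -7975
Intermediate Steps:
Function('R')(o, z) = Mul(Pow(Add(3, o), -1), Add(1, Mul(o, z))) (Function('R')(o, z) = Mul(Add(1, Mul(o, z)), Pow(Add(3, o), -1)) = Mul(Pow(Add(3, o), -1), Add(1, Mul(o, z))))
Mul(Mul(Function('R')(10, -3), -55), -65) = Mul(Mul(Mul(Pow(Add(3, 10), -1), Add(1, Mul(10, -3))), -55), -65) = Mul(Mul(Mul(Pow(13, -1), Add(1, -30)), -55), -65) = Mul(Mul(Mul(Rational(1, 13), -29), -55), -65) = Mul(Mul(Rational(-29, 13), -55), -65) = Mul(Rational(1595, 13), -65) = -7975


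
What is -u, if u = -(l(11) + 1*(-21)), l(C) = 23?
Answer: 2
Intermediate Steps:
u = -2 (u = -(23 + 1*(-21)) = -(23 - 21) = -1*2 = -2)
-u = -1*(-2) = 2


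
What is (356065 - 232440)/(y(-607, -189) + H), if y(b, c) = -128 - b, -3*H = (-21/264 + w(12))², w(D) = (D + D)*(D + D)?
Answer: -2872056000/2557435633 ≈ -1.1230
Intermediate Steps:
w(D) = 4*D² (w(D) = (2*D)*(2*D) = 4*D²)
H = -2568563761/23232 (H = -(-21/264 + 4*12²)²/3 = -(-21*1/264 + 4*144)²/3 = -(-7/88 + 576)²/3 = -(50681/88)²/3 = -⅓*2568563761/7744 = -2568563761/23232 ≈ -1.1056e+5)
(356065 - 232440)/(y(-607, -189) + H) = (356065 - 232440)/((-128 - 1*(-607)) - 2568563761/23232) = 123625/((-128 + 607) - 2568563761/23232) = 123625/(479 - 2568563761/23232) = 123625/(-2557435633/23232) = 123625*(-23232/2557435633) = -2872056000/2557435633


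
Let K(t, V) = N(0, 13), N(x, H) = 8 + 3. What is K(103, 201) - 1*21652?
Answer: -21641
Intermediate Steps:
N(x, H) = 11
K(t, V) = 11
K(103, 201) - 1*21652 = 11 - 1*21652 = 11 - 21652 = -21641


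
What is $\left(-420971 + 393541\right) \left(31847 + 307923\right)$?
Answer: $-9319891100$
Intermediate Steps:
$\left(-420971 + 393541\right) \left(31847 + 307923\right) = \left(-27430\right) 339770 = -9319891100$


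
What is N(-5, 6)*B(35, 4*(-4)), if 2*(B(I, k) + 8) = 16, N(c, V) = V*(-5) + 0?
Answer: 0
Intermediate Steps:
N(c, V) = -5*V (N(c, V) = -5*V + 0 = -5*V)
B(I, k) = 0 (B(I, k) = -8 + (½)*16 = -8 + 8 = 0)
N(-5, 6)*B(35, 4*(-4)) = -5*6*0 = -30*0 = 0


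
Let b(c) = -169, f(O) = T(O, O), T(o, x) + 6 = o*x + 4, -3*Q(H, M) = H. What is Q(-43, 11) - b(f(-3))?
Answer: 550/3 ≈ 183.33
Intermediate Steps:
Q(H, M) = -H/3
T(o, x) = -2 + o*x (T(o, x) = -6 + (o*x + 4) = -6 + (4 + o*x) = -2 + o*x)
f(O) = -2 + O**2 (f(O) = -2 + O*O = -2 + O**2)
Q(-43, 11) - b(f(-3)) = -1/3*(-43) - 1*(-169) = 43/3 + 169 = 550/3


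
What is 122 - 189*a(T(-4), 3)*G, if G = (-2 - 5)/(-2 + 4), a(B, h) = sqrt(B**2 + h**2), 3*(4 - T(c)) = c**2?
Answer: 122 + 441*sqrt(97)/2 ≈ 2293.7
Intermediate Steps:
T(c) = 4 - c**2/3
G = -7/2 ≈ -3.5000
122 - 189*a(T(-4), 3)*G = 122 - 189*sqrt((4 - 1/3*(-4)**2)**2 + 3**2)*(-7)/2 = 122 - 189*sqrt((4 - 1/3*16)**2 + 9)*(-7)/2 = 122 - 189*sqrt((4 - 16/3)**2 + 9)*(-7)/2 = 122 - 189*sqrt((-4/3)**2 + 9)*(-7)/2 = 122 - 189*sqrt(16/9 + 9)*(-7)/2 = 122 - 189*sqrt(97/9)*(-7)/2 = 122 - 189*sqrt(97)/3*(-7)/2 = 122 - (-441)*sqrt(97)/2 = 122 + 441*sqrt(97)/2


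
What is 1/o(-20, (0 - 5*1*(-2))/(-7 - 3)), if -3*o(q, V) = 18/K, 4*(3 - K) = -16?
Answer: -7/6 ≈ -1.1667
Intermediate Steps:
K = 7 (K = 3 - ¼*(-16) = 3 + 4 = 7)
o(q, V) = -6/7
1/o(-20, (0 - 5*1*(-2))/(-7 - 3)) = 1/(-6/7) = -7/6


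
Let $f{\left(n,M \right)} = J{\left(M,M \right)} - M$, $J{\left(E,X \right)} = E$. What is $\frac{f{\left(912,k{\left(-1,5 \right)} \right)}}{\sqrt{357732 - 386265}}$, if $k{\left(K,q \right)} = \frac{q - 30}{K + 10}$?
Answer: $0$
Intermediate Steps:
$k{\left(K,q \right)} = \frac{-30 + q}{10 + K}$
$f{\left(n,M \right)} = 0$ ($f{\left(n,M \right)} = M - M = 0$)
$\frac{f{\left(912,k{\left(-1,5 \right)} \right)}}{\sqrt{357732 - 386265}} = \frac{0}{\sqrt{357732 - 386265}} = \frac{0}{\sqrt{-28533}} = \frac{0}{i \sqrt{28533}} = 0 \left(- \frac{i \sqrt{28533}}{28533}\right) = 0$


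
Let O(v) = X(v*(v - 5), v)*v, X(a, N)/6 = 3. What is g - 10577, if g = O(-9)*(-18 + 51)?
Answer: -15923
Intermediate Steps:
X(a, N) = 18 (X(a, N) = 6*3 = 18)
O(v) = 18*v
g = -5346 (g = (18*(-9))*(-18 + 51) = -162*33 = -5346)
g - 10577 = -5346 - 10577 = -15923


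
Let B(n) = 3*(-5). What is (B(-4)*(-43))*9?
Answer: 5805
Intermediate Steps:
B(n) = -15
(B(-4)*(-43))*9 = -15*(-43)*9 = 645*9 = 5805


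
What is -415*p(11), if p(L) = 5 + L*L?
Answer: -52290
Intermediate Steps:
p(L) = 5 + L**2
-415*p(11) = -415*(5 + 11**2) = -415*(5 + 121) = -415*126 = -52290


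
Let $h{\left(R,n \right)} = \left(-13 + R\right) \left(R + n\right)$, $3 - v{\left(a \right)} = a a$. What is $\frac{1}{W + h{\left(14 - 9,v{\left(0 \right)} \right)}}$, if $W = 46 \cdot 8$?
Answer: $\frac{1}{304} \approx 0.0032895$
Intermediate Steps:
$v{\left(a \right)} = 3 - a^{2}$ ($v{\left(a \right)} = 3 - a a = 3 - a^{2}$)
$W = 368$
$\frac{1}{W + h{\left(14 - 9,v{\left(0 \right)} \right)}} = \frac{1}{368 - \left(- \left(14 - 9\right)^{2} + 13 \left(3 - 0^{2}\right) + 13 \left(14 - 9\right) - \left(14 - 9\right) \left(3 - 0^{2}\right)\right)} = \frac{1}{368 + \left(5^{2} - 65 - 13 \left(3 - 0\right) + 5 \left(3 - 0\right)\right)} = \frac{1}{368 + \left(25 - 65 - 13 \left(3 + 0\right) + 5 \left(3 + 0\right)\right)} = \frac{1}{368 + \left(25 - 65 - 39 + 5 \cdot 3\right)} = \frac{1}{368 + \left(25 - 65 - 39 + 15\right)} = \frac{1}{368 - 64} = \frac{1}{304}$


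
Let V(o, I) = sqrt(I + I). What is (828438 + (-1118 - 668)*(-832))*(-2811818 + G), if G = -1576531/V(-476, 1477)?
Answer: -6507643461020 - 1824353790545*sqrt(2954)/1477 ≈ -6.5748e+12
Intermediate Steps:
V(o, I) = sqrt(2)*sqrt(I) (V(o, I) = sqrt(2*I) = sqrt(2)*sqrt(I))
G = -1576531*sqrt(2954)/2954 ≈ -29007.
(828438 + (-1118 - 668)*(-832))*(-2811818 + G) = (828438 + (-1118 - 668)*(-832))*(-2811818 - 1576531*sqrt(2954)/2954) = (828438 - 1786*(-832))*(-2811818 - 1576531*sqrt(2954)/2954) = (828438 + 1485952)*(-2811818 - 1576531*sqrt(2954)/2954) = 2314390*(-2811818 - 1576531*sqrt(2954)/2954) = -6507643461020 - 1824353790545*sqrt(2954)/1477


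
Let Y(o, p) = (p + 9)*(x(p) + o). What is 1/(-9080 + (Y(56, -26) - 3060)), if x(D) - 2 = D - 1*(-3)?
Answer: -1/12735 ≈ -7.8524e-5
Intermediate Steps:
x(D) = 5 + D (x(D) = 2 + (D - 1*(-3)) = 2 + (D + 3) = 2 + (3 + D) = 5 + D)
Y(o, p) = (9 + p)*(5 + o + p) (Y(o, p) = (p + 9)*((5 + p) + o) = (9 + p)*(5 + o + p))
1/(-9080 + (Y(56, -26) - 3060)) = 1/(-9080 + ((45 + (-26)² + 9*56 + 14*(-26) + 56*(-26)) - 3060)) = 1/(-9080 + ((45 + 676 + 504 - 364 - 1456) - 3060)) = 1/(-9080 + (-595 - 3060)) = 1/(-9080 - 3655) = 1/(-12735) = -1/12735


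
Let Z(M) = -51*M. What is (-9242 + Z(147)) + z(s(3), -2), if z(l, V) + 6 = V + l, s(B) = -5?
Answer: -16752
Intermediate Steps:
z(l, V) = -6 + V + l (z(l, V) = -6 + (V + l) = -6 + V + l)
(-9242 + Z(147)) + z(s(3), -2) = (-9242 - 51*147) + (-6 - 2 - 5) = (-9242 - 7497) - 13 = -16739 - 13 = -16752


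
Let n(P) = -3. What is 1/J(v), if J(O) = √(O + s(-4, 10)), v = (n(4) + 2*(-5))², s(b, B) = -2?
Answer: √167/167 ≈ 0.077382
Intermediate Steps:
v = 169 (v = (-3 + 2*(-5))² = (-3 - 10)² = (-13)² = 169)
J(O) = √(-2 + O) (J(O) = √(O - 2) = √(-2 + O))
1/J(v) = 1/(√(-2 + 169)) = 1/(√167) = √167/167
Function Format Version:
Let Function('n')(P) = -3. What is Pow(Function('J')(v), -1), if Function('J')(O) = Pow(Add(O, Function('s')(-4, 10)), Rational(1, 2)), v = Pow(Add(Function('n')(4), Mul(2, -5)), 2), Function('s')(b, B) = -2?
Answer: Mul(Rational(1, 167), Pow(167, Rational(1, 2))) ≈ 0.077382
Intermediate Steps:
v = 169 (v = Pow(Add(-3, Mul(2, -5)), 2) = Pow(Add(-3, -10), 2) = Pow(-13, 2) = 169)
Function('J')(O) = Pow(Add(-2, O), Rational(1, 2)) (Function('J')(O) = Pow(Add(O, -2), Rational(1, 2)) = Pow(Add(-2, O), Rational(1, 2)))
Pow(Function('J')(v), -1) = Pow(Pow(Add(-2, 169), Rational(1, 2)), -1) = Pow(Pow(167, Rational(1, 2)), -1) = Mul(Rational(1, 167), Pow(167, Rational(1, 2)))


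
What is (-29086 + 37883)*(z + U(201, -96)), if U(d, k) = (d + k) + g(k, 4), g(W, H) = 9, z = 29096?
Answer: 256960370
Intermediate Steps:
U(d, k) = 9 + d + k (U(d, k) = (d + k) + 9 = 9 + d + k)
(-29086 + 37883)*(z + U(201, -96)) = (-29086 + 37883)*(29096 + (9 + 201 - 96)) = 8797*(29096 + 114) = 8797*29210 = 256960370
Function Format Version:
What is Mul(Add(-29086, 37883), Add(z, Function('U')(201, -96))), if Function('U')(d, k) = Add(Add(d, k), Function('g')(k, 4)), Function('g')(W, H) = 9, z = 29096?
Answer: 256960370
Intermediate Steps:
Function('U')(d, k) = Add(9, d, k) (Function('U')(d, k) = Add(Add(d, k), 9) = Add(9, d, k))
Mul(Add(-29086, 37883), Add(z, Function('U')(201, -96))) = Mul(Add(-29086, 37883), Add(29096, Add(9, 201, -96))) = Mul(8797, Add(29096, 114)) = Mul(8797, 29210) = 256960370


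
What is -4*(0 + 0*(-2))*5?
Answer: 0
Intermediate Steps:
-4*(0 + 0*(-2))*5 = -4*(0 + 0)*5 = -4*0*5 = 0*5 = 0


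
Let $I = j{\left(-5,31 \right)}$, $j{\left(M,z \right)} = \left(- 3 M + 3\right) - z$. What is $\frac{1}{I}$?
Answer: $- \frac{1}{13} \approx -0.076923$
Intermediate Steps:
$j{\left(M,z \right)} = 3 - z - 3 M$ ($j{\left(M,z \right)} = \left(3 - 3 M\right) - z = 3 - z - 3 M$)
$I = -13$ ($I = 3 - 31 - -15 = 3 - 31 + 15 = -13$)
$\frac{1}{I} = \frac{1}{-13} = - \frac{1}{13}$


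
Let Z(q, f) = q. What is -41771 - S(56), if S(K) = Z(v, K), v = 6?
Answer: -41777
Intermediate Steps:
S(K) = 6
-41771 - S(56) = -41771 - 1*6 = -41771 - 6 = -41777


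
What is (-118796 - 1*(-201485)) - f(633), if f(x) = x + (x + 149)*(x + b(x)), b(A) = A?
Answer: -907956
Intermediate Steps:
f(x) = x + 2*x*(149 + x) (f(x) = x + (x + 149)*(x + x) = x + (149 + x)*(2*x) = x + 2*x*(149 + x))
(-118796 - 1*(-201485)) - f(633) = (-118796 - 1*(-201485)) - 633*(299 + 2*633) = (-118796 + 201485) - 633*(299 + 1266) = 82689 - 633*1565 = 82689 - 1*990645 = 82689 - 990645 = -907956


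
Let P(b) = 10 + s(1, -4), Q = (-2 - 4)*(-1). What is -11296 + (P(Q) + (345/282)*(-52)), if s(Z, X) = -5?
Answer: -533667/47 ≈ -11355.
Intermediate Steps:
Q = 6 (Q = -6*(-1) = 6)
P(b) = 5 (P(b) = 10 - 5 = 5)
-11296 + (P(Q) + (345/282)*(-52)) = -11296 + (5 + (345/282)*(-52)) = -11296 + (5 + (345*(1/282))*(-52)) = -11296 + (5 + (115/94)*(-52)) = -11296 + (5 - 2990/47) = -11296 - 2755/47 = -533667/47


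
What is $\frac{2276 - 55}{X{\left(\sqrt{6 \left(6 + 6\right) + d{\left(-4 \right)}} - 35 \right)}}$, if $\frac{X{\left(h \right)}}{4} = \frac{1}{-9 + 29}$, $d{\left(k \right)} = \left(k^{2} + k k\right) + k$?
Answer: $11105$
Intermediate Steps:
$d{\left(k \right)} = k + 2 k^{2}$ ($d{\left(k \right)} = \left(k^{2} + k^{2}\right) + k = 2 k^{2} + k = k + 2 k^{2}$)
$X{\left(h \right)} = \frac{1}{5}$ ($X{\left(h \right)} = \frac{4}{-9 + 29} = \frac{4}{20} = 4 \cdot \frac{1}{20} = \frac{1}{5}$)
$\frac{2276 - 55}{X{\left(\sqrt{6 \left(6 + 6\right) + d{\left(-4 \right)}} - 35 \right)}} = \left(2276 - 55\right) \frac{1}{\frac{1}{5}} = 2221 \cdot 5 = 11105$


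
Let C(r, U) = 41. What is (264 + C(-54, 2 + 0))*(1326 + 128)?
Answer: 443470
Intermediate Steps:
(264 + C(-54, 2 + 0))*(1326 + 128) = (264 + 41)*(1326 + 128) = 305*1454 = 443470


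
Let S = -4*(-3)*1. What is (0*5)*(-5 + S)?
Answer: 0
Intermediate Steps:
S = 12 (S = 12*1 = 12)
(0*5)*(-5 + S) = (0*5)*(-5 + 12) = 0*7 = 0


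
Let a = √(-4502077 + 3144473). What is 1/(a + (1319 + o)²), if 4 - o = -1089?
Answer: 1454436/8461536651785 - I*√339401/16923073303570 ≈ 1.7189e-7 - 3.4425e-11*I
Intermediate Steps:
o = 1093 (o = 4 - 1*(-1089) = 4 + 1089 = 1093)
a = 2*I*√339401 (a = √(-1357604) = 2*I*√339401 ≈ 1165.2*I)
1/(a + (1319 + o)²) = 1/(2*I*√339401 + (1319 + 1093)²) = 1/(2*I*√339401 + 2412²) = 1/(2*I*√339401 + 5817744) = 1/(5817744 + 2*I*√339401)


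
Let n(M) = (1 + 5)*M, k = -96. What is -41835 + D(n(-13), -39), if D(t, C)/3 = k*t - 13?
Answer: -19410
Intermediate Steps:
n(M) = 6*M
D(t, C) = -39 - 288*t (D(t, C) = 3*(-96*t - 13) = 3*(-13 - 96*t) = -39 - 288*t)
-41835 + D(n(-13), -39) = -41835 + (-39 - 1728*(-13)) = -41835 + (-39 - 288*(-78)) = -41835 + (-39 + 22464) = -41835 + 22425 = -19410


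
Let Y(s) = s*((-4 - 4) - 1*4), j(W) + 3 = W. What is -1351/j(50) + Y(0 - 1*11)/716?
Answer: -240278/8413 ≈ -28.560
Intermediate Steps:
j(W) = -3 + W
Y(s) = -12*s (Y(s) = s*(-8 - 4) = s*(-12) = -12*s)
-1351/j(50) + Y(0 - 1*11)/716 = -1351/(-3 + 50) - 12*(0 - 1*11)/716 = -1351/47 - 12*(0 - 11)*(1/716) = -1351*1/47 - 12*(-11)*(1/716) = -1351/47 + 132*(1/716) = -1351/47 + 33/179 = -240278/8413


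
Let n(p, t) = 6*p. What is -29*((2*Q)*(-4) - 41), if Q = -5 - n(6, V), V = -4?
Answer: -8323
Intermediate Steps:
Q = -41 (Q = -5 - 6*6 = -5 - 1*36 = -5 - 36 = -41)
-29*((2*Q)*(-4) - 41) = -29*((2*(-41))*(-4) - 41) = -29*(-82*(-4) - 41) = -29*(328 - 41) = -29*287 = -8323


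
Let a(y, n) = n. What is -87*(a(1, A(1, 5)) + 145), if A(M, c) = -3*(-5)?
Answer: -13920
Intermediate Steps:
A(M, c) = 15
-87*(a(1, A(1, 5)) + 145) = -87*(15 + 145) = -87*160 = -13920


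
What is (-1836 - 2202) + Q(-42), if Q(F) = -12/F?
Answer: -28264/7 ≈ -4037.7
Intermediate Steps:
(-1836 - 2202) + Q(-42) = (-1836 - 2202) - 12/(-42) = -4038 - 12*(-1/42) = -4038 + 2/7 = -28264/7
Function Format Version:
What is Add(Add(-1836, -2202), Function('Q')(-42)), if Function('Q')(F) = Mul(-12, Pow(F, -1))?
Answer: Rational(-28264, 7) ≈ -4037.7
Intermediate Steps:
Add(Add(-1836, -2202), Function('Q')(-42)) = Add(Add(-1836, -2202), Mul(-12, Pow(-42, -1))) = Add(-4038, Mul(-12, Rational(-1, 42))) = Add(-4038, Rational(2, 7)) = Rational(-28264, 7)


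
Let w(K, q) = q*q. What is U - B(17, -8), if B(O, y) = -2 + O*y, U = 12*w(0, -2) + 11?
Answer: 197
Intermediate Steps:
w(K, q) = q**2
U = 59 (U = 12*(-2)**2 + 11 = 12*4 + 11 = 48 + 11 = 59)
U - B(17, -8) = 59 - (-2 + 17*(-8)) = 59 - (-2 - 136) = 59 - 1*(-138) = 59 + 138 = 197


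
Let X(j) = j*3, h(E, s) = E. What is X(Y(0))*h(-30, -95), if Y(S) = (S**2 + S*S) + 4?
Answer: -360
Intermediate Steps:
Y(S) = 4 + 2*S**2 (Y(S) = (S**2 + S**2) + 4 = 2*S**2 + 4 = 4 + 2*S**2)
X(j) = 3*j
X(Y(0))*h(-30, -95) = (3*(4 + 2*0**2))*(-30) = (3*(4 + 2*0))*(-30) = (3*(4 + 0))*(-30) = (3*4)*(-30) = 12*(-30) = -360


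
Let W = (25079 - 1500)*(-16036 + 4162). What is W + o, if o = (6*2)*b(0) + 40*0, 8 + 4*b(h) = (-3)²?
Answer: -279977043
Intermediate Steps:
b(h) = ¼ (b(h) = -2 + (¼)*(-3)² = -2 + (¼)*9 = -2 + 9/4 = ¼)
W = -279977046 (W = 23579*(-11874) = -279977046)
o = 3 (o = (6*2)*(¼) + 40*0 = 12*(¼) + 0 = 3 + 0 = 3)
W + o = -279977046 + 3 = -279977043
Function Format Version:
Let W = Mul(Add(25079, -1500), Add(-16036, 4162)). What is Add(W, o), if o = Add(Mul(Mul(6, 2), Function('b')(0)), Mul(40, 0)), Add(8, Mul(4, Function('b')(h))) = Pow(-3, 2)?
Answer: -279977043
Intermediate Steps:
Function('b')(h) = Rational(1, 4) (Function('b')(h) = Add(-2, Mul(Rational(1, 4), Pow(-3, 2))) = Add(-2, Mul(Rational(1, 4), 9)) = Add(-2, Rational(9, 4)) = Rational(1, 4))
W = -279977046 (W = Mul(23579, -11874) = -279977046)
o = 3 (o = Add(Mul(Mul(6, 2), Rational(1, 4)), Mul(40, 0)) = Add(Mul(12, Rational(1, 4)), 0) = Add(3, 0) = 3)
Add(W, o) = Add(-279977046, 3) = -279977043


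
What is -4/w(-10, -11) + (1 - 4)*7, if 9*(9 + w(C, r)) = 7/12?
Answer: -19833/965 ≈ -20.552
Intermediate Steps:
w(C, r) = -965/108 (w(C, r) = -9 + (7/12)/9 = -9 + (7*(1/12))/9 = -9 + (⅑)*(7/12) = -9 + 7/108 = -965/108)
-4/w(-10, -11) + (1 - 4)*7 = -4/(-965/108) + (1 - 4)*7 = -108/965*(-4) - 3*7 = 432/965 - 21 = -19833/965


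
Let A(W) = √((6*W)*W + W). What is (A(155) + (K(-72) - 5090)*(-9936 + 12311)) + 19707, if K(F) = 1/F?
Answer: -868973471/72 + 7*√2945 ≈ -1.2069e+7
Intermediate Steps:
A(W) = √(W + 6*W²) (A(W) = √(6*W² + W) = √(W + 6*W²))
(A(155) + (K(-72) - 5090)*(-9936 + 12311)) + 19707 = (√(155*(1 + 6*155)) + (1/(-72) - 5090)*(-9936 + 12311)) + 19707 = (√(155*(1 + 930)) + (-1/72 - 5090)*2375) + 19707 = (√(155*931) - 366481/72*2375) + 19707 = (√144305 - 870392375/72) + 19707 = (7*√2945 - 870392375/72) + 19707 = (-870392375/72 + 7*√2945) + 19707 = -868973471/72 + 7*√2945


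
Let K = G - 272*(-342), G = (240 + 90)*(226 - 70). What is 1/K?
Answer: 1/144504 ≈ 6.9202e-6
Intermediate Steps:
G = 51480 (G = 330*156 = 51480)
K = 144504 (K = 51480 - 272*(-342) = 51480 + 93024 = 144504)
1/K = 1/144504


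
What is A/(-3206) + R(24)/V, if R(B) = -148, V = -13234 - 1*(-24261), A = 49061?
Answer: -541470135/35352562 ≈ -15.316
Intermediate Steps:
V = 11027 (V = -13234 + 24261 = 11027)
A/(-3206) + R(24)/V = 49061/(-3206) - 148/11027 = 49061*(-1/3206) - 148*1/11027 = -49061/3206 - 148/11027 = -541470135/35352562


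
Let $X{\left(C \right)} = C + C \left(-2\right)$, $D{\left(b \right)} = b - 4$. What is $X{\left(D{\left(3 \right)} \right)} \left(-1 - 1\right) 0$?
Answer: $0$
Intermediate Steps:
$D{\left(b \right)} = -4 + b$ ($D{\left(b \right)} = b - 4 = -4 + b$)
$X{\left(C \right)} = - C$ ($X{\left(C \right)} = C - 2 C = - C$)
$X{\left(D{\left(3 \right)} \right)} \left(-1 - 1\right) 0 = - (-4 + 3) \left(-1 - 1\right) 0 = \left(-1\right) \left(-1\right) \left(\left(-2\right) 0\right) = 1 \cdot 0 = 0$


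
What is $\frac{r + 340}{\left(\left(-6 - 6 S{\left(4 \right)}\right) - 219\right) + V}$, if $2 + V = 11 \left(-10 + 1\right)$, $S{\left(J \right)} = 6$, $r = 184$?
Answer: $- \frac{262}{181} \approx -1.4475$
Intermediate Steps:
$V = -101$ ($V = -2 + 11 \left(-10 + 1\right) = -2 + 11 \left(-9\right) = -2 - 99 = -101$)
$\frac{r + 340}{\left(\left(-6 - 6 S{\left(4 \right)}\right) - 219\right) + V} = \frac{184 + 340}{\left(\left(-6 - 36\right) - 219\right) - 101} = \frac{524}{\left(\left(-6 - 36\right) - 219\right) - 101} = \frac{524}{\left(-42 - 219\right) - 101} = \frac{524}{-261 - 101} = \frac{524}{-362} = 524 \left(- \frac{1}{362}\right) = - \frac{262}{181}$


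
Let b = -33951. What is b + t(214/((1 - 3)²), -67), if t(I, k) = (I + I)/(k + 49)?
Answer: -611225/18 ≈ -33957.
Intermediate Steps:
t(I, k) = 2*I/(49 + k) (t(I, k) = (2*I)/(49 + k) = 2*I/(49 + k))
b + t(214/((1 - 3)²), -67) = -33951 + 2*(214/((1 - 3)²))/(49 - 67) = -33951 + 2*(214/((-2)²))/(-18) = -33951 + 2*(214/4)*(-1/18) = -33951 + 2*(214*(¼))*(-1/18) = -33951 + 2*(107/2)*(-1/18) = -33951 - 107/18 = -611225/18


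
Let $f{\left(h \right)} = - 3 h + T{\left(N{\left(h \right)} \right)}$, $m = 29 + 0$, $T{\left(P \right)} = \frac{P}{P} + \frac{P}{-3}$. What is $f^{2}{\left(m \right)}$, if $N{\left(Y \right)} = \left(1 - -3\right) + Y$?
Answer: $9409$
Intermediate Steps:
$N{\left(Y \right)} = 4 + Y$ ($N{\left(Y \right)} = \left(1 + 3\right) + Y = 4 + Y$)
$T{\left(P \right)} = 1 - \frac{P}{3}$ ($T{\left(P \right)} = 1 + P \left(- \frac{1}{3}\right) = 1 - \frac{P}{3}$)
$m = 29$
$f{\left(h \right)} = - \frac{1}{3} - \frac{10 h}{3}$ ($f{\left(h \right)} = - 3 h - \left(-1 + \frac{4 + h}{3}\right) = - 3 h + \left(1 - \left(\frac{4}{3} + \frac{h}{3}\right)\right) = - 3 h - \left(\frac{1}{3} + \frac{h}{3}\right) = - \frac{1}{3} - \frac{10 h}{3}$)
$f^{2}{\left(m \right)} = \left(- \frac{1}{3} - \frac{290}{3}\right)^{2} = \left(-97\right)^{2} = 9409$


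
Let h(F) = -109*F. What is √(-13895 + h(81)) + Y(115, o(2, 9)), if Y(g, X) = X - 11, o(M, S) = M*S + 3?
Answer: 10 + 2*I*√5681 ≈ 10.0 + 150.74*I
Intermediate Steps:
o(M, S) = 3 + M*S
Y(g, X) = -11 + X
√(-13895 + h(81)) + Y(115, o(2, 9)) = √(-13895 - 109*81) + (-11 + (3 + 2*9)) = √(-13895 - 8829) + (-11 + (3 + 18)) = √(-22724) + (-11 + 21) = 2*I*√5681 + 10 = 10 + 2*I*√5681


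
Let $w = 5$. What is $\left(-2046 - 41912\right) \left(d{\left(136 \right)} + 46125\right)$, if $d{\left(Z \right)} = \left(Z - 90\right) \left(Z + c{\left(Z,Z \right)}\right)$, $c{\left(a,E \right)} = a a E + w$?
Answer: $-5088735757346$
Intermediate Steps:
$c{\left(a,E \right)} = 5 + E a^{2}$ ($c{\left(a,E \right)} = a a E + 5 = a^{2} E + 5 = E a^{2} + 5 = 5 + E a^{2}$)
$d{\left(Z \right)} = \left(-90 + Z\right) \left(5 + Z + Z^{3}\right)$ ($d{\left(Z \right)} = \left(Z - 90\right) \left(Z + \left(5 + Z Z^{2}\right)\right) = \left(-90 + Z\right) \left(Z + \left(5 + Z^{3}\right)\right) = \left(-90 + Z\right) \left(5 + Z + Z^{3}\right)$)
$\left(-2046 - 41912\right) \left(d{\left(136 \right)} + 46125\right) = \left(-2046 - 41912\right) \left(\left(-450 + 136^{2} + 136^{4} - 90 \cdot 136^{3} - 11560\right) + 46125\right) = - 43958 \left(\left(-450 + 18496 + 342102016 - 226391040 - 11560\right) + 46125\right) = - 43958 \left(115717462 + 46125\right) = \left(-43958\right) 115763587 = -5088735757346$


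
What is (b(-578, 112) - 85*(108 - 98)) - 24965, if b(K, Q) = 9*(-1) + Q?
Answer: -25712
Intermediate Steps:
b(K, Q) = -9 + Q
(b(-578, 112) - 85*(108 - 98)) - 24965 = ((-9 + 112) - 85*(108 - 98)) - 24965 = (103 - 85*10) - 24965 = (103 - 850) - 24965 = -747 - 24965 = -25712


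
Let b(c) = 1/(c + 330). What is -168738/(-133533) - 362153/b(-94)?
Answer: -3804270898942/44511 ≈ -8.5468e+7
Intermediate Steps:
b(c) = 1/(330 + c)
-168738/(-133533) - 362153/b(-94) = -168738/(-133533) - 362153/(1/(330 - 94)) = -168738*(-1/133533) - 362153/(1/236) = 56246/44511 - 362153/1/236 = 56246/44511 - 362153*236 = 56246/44511 - 85468108 = -3804270898942/44511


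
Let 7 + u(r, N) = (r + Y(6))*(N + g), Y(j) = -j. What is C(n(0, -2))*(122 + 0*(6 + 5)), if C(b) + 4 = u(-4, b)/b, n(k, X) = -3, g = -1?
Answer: -1830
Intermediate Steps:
u(r, N) = -7 + (-1 + N)*(-6 + r) (u(r, N) = -7 + (r - 1*6)*(N - 1) = -7 + (r - 6)*(-1 + N) = -7 + (-6 + r)*(-1 + N) = -7 + (-1 + N)*(-6 + r))
C(b) = -4 + (3 - 10*b)/b (C(b) = -4 + (-1 - 1*(-4) - 6*b + b*(-4))/b = -4 + (-1 + 4 - 6*b - 4*b)/b = -4 + (3 - 10*b)/b)
C(n(0, -2))*(122 + 0*(6 + 5)) = (-14 + 3/(-3))*(122 + 0*(6 + 5)) = (-14 + 3*(-⅓))*(122 + 0*11) = (-14 - 1)*(122 + 0) = -15*122 = -1830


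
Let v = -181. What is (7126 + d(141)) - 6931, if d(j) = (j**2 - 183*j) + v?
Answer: -5908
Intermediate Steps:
d(j) = -181 + j**2 - 183*j (d(j) = (j**2 - 183*j) - 181 = -181 + j**2 - 183*j)
(7126 + d(141)) - 6931 = (7126 + (-181 + 141**2 - 183*141)) - 6931 = (7126 + (-181 + 19881 - 25803)) - 6931 = (7126 - 6103) - 6931 = 1023 - 6931 = -5908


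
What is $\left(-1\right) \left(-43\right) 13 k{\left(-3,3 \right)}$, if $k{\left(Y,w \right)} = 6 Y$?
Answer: $-10062$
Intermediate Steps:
$\left(-1\right) \left(-43\right) 13 k{\left(-3,3 \right)} = \left(-1\right) \left(-43\right) 13 \cdot 6 \left(-3\right) = 43 \cdot 13 \left(-18\right) = 559 \left(-18\right) = -10062$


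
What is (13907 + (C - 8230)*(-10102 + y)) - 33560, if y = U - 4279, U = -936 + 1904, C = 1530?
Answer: 89847447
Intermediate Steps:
U = 968
y = -3311 (y = 968 - 4279 = -3311)
(13907 + (C - 8230)*(-10102 + y)) - 33560 = (13907 + (1530 - 8230)*(-10102 - 3311)) - 33560 = (13907 - 6700*(-13413)) - 33560 = (13907 + 89867100) - 33560 = 89881007 - 33560 = 89847447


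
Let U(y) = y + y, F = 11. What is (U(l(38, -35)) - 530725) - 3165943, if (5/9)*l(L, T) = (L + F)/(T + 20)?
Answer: -92416994/25 ≈ -3.6967e+6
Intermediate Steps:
l(L, T) = 9*(11 + L)/(5*(20 + T)) (l(L, T) = 9*((L + 11)/(T + 20))/5 = 9*((11 + L)/(20 + T))/5 = 9*(11 + L)/(5*(20 + T)))
U(y) = 2*y
(U(l(38, -35)) - 530725) - 3165943 = (2*(9*(11 + 38)/(5*(20 - 35))) - 530725) - 3165943 = (2*((9/5)*49/(-15)) - 530725) - 3165943 = (2*((9/5)*(-1/15)*49) - 530725) - 3165943 = (2*(-147/25) - 530725) - 3165943 = (-294/25 - 530725) - 3165943 = -13268419/25 - 3165943 = -92416994/25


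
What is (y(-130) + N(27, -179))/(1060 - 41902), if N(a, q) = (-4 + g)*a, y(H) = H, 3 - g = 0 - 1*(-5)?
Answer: 146/20421 ≈ 0.0071495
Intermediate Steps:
g = -2 (g = 3 - (0 - 1*(-5)) = 3 - (0 + 5) = 3 - 1*5 = 3 - 5 = -2)
N(a, q) = -6*a (N(a, q) = (-4 - 2)*a = -6*a)
(y(-130) + N(27, -179))/(1060 - 41902) = (-130 - 6*27)/(1060 - 41902) = (-130 - 162)/(-40842) = -292*(-1/40842) = 146/20421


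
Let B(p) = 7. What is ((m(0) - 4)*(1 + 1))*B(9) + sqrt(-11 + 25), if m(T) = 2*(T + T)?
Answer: -56 + sqrt(14) ≈ -52.258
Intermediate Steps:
m(T) = 4*T (m(T) = 2*(2*T) = 4*T)
((m(0) - 4)*(1 + 1))*B(9) + sqrt(-11 + 25) = ((4*0 - 4)*(1 + 1))*7 + sqrt(-11 + 25) = ((0 - 4)*2)*7 + sqrt(14) = -4*2*7 + sqrt(14) = -8*7 + sqrt(14) = -56 + sqrt(14)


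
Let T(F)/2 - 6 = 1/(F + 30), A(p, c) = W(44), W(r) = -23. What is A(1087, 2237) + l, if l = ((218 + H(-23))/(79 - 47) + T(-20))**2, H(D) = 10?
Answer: 560729/1600 ≈ 350.46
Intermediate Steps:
A(p, c) = -23
T(F) = 12 + 2/(30 + F) (T(F) = 12 + 2/(F + 30) = 12 + 2/(30 + F))
l = 597529/1600 (l = ((218 + 10)/(79 - 47) + 2*(181 + 6*(-20))/(30 - 20))**2 = (228/32 + 2*(181 - 120)/10)**2 = (228*(1/32) + 2*(1/10)*61)**2 = (57/8 + 61/5)**2 = (773/40)**2 = 597529/1600 ≈ 373.46)
A(1087, 2237) + l = -23 + 597529/1600 = 560729/1600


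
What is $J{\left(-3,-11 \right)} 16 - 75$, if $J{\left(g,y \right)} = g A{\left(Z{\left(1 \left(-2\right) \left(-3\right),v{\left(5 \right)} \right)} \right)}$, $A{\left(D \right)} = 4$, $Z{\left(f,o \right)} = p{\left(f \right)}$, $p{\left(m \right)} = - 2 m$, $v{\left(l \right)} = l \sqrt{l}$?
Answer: $-267$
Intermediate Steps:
$v{\left(l \right)} = l^{\frac{3}{2}}$
$Z{\left(f,o \right)} = - 2 f$
$J{\left(g,y \right)} = 4 g$ ($J{\left(g,y \right)} = g 4 = 4 g$)
$J{\left(-3,-11 \right)} 16 - 75 = 4 \left(-3\right) 16 - 75 = \left(-12\right) 16 - 75 = -192 - 75 = -267$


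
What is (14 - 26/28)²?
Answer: 33489/196 ≈ 170.86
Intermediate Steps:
(14 - 26/28)² = (14 - 26*1/28)² = (14 - 13/14)² = (183/14)² = 33489/196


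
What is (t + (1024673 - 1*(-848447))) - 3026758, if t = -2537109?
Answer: -3690747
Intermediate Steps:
(t + (1024673 - 1*(-848447))) - 3026758 = (-2537109 + (1024673 - 1*(-848447))) - 3026758 = (-2537109 + (1024673 + 848447)) - 3026758 = (-2537109 + 1873120) - 3026758 = -663989 - 3026758 = -3690747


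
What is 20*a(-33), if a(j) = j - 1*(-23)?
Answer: -200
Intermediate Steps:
a(j) = 23 + j (a(j) = j + 23 = 23 + j)
20*a(-33) = 20*(23 - 33) = 20*(-10) = -200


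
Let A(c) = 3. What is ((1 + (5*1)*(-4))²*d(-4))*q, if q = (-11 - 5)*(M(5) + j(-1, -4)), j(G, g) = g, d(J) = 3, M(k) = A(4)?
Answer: 17328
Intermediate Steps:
M(k) = 3
q = 16 (q = (-11 - 5)*(3 - 4) = -16*(-1) = 16)
((1 + (5*1)*(-4))²*d(-4))*q = ((1 + (5*1)*(-4))²*3)*16 = ((1 + 5*(-4))²*3)*16 = ((1 - 20)²*3)*16 = ((-19)²*3)*16 = (361*3)*16 = 1083*16 = 17328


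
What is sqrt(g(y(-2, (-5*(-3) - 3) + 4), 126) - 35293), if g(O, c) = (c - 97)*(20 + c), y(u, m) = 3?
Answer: 3*I*sqrt(3451) ≈ 176.24*I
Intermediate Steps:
g(O, c) = (-97 + c)*(20 + c)
sqrt(g(y(-2, (-5*(-3) - 3) + 4), 126) - 35293) = sqrt((-1940 + 126**2 - 77*126) - 35293) = sqrt((-1940 + 15876 - 9702) - 35293) = sqrt(4234 - 35293) = sqrt(-31059) = 3*I*sqrt(3451)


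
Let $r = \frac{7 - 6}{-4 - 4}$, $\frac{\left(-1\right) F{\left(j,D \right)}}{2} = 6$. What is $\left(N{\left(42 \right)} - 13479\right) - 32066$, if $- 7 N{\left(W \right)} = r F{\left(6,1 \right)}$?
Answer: $- \frac{637633}{14} \approx -45545.0$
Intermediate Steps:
$F{\left(j,D \right)} = -12$ ($F{\left(j,D \right)} = \left(-2\right) 6 = -12$)
$r = - \frac{1}{8}$ ($r = 1 \frac{1}{-8} = 1 \left(- \frac{1}{8}\right) = - \frac{1}{8} \approx -0.125$)
$N{\left(W \right)} = - \frac{3}{14}$ ($N{\left(W \right)} = - \frac{\left(- \frac{1}{8}\right) \left(-12\right)}{7} = \left(- \frac{1}{7}\right) \frac{3}{2} = - \frac{3}{14}$)
$\left(N{\left(42 \right)} - 13479\right) - 32066 = \left(- \frac{3}{14} - 13479\right) - 32066 = - \frac{188709}{14} - 32066 = - \frac{637633}{14}$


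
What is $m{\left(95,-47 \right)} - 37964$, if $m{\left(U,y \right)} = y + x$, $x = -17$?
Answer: $-38028$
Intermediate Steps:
$m{\left(U,y \right)} = -17 + y$ ($m{\left(U,y \right)} = y - 17 = -17 + y$)
$m{\left(95,-47 \right)} - 37964 = \left(-17 - 47\right) - 37964 = -64 - 37964 = -38028$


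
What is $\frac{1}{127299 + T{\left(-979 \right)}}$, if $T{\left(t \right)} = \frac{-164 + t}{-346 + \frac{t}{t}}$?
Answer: $\frac{115}{14639766} \approx 7.8553 \cdot 10^{-6}$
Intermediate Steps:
$T{\left(t \right)} = \frac{164}{345} - \frac{t}{345}$ ($T{\left(t \right)} = \frac{-164 + t}{-346 + 1} = \frac{-164 + t}{-345} = \left(-164 + t\right) \left(- \frac{1}{345}\right) = \frac{164}{345} - \frac{t}{345}$)
$\frac{1}{127299 + T{\left(-979 \right)}} = \frac{1}{127299 + \left(\frac{164}{345} - - \frac{979}{345}\right)} = \frac{1}{127299 + \left(\frac{164}{345} + \frac{979}{345}\right)} = \frac{1}{127299 + \frac{381}{115}} = \frac{1}{\frac{14639766}{115}} = \frac{115}{14639766}$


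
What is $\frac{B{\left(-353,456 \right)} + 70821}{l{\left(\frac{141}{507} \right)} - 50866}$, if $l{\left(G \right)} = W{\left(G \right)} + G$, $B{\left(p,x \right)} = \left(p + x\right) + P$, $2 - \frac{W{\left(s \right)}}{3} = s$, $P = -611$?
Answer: $- \frac{11882897}{8595434} \approx -1.3825$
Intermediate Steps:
$W{\left(s \right)} = 6 - 3 s$
$B{\left(p,x \right)} = -611 + p + x$ ($B{\left(p,x \right)} = \left(p + x\right) - 611 = -611 + p + x$)
$l{\left(G \right)} = 6 - 2 G$ ($l{\left(G \right)} = \left(6 - 3 G\right) + G = 6 - 2 G$)
$\frac{B{\left(-353,456 \right)} + 70821}{l{\left(\frac{141}{507} \right)} - 50866} = \frac{\left(-611 - 353 + 456\right) + 70821}{\left(6 - 2 \cdot \frac{141}{507}\right) - 50866} = \frac{-508 + 70821}{\left(6 - 2 \cdot 141 \cdot \frac{1}{507}\right) - 50866} = \frac{70313}{\left(6 - \frac{94}{169}\right) - 50866} = \frac{70313}{\frac{920}{169} - 50866} = \frac{70313}{- \frac{8595434}{169}} = 70313 \left(- \frac{169}{8595434}\right) = - \frac{11882897}{8595434}$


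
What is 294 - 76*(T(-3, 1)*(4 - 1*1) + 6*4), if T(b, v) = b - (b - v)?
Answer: -1758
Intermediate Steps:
T(b, v) = v (T(b, v) = b + (v - b) = v)
294 - 76*(T(-3, 1)*(4 - 1*1) + 6*4) = 294 - 76*(1*(4 - 1*1) + 6*4) = 294 - 76*(1*(4 - 1) + 24) = 294 - 76*(1*3 + 24) = 294 - 76*(3 + 24) = 294 - 76*27 = 294 - 2052 = -1758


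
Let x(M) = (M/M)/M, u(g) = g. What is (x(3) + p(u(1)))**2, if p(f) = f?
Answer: 16/9 ≈ 1.7778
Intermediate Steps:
x(M) = 1/M
(x(3) + p(u(1)))**2 = (1/3 + 1)**2 = (4/3)**2 = 16/9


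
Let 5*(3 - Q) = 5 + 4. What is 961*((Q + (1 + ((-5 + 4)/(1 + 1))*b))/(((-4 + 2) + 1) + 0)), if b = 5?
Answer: 2883/10 ≈ 288.30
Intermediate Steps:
Q = 6/5 (Q = 3 - (5 + 4)/5 = 3 - ⅕*9 = 3 - 9/5 = 6/5 ≈ 1.2000)
961*((Q + (1 + ((-5 + 4)/(1 + 1))*b))/(((-4 + 2) + 1) + 0)) = 961*((6/5 + (1 + ((-5 + 4)/(1 + 1))*5))/(((-4 + 2) + 1) + 0)) = 961*((6/5 + (1 - 1/2*5))/((-2 + 1) + 0)) = 961*((6/5 + (1 - 1*½*5))/(-1 + 0)) = 961*((6/5 + (1 - ½*5))/(-1)) = 961*((6/5 + (1 - 5/2))*(-1)) = 961*((6/5 - 3/2)*(-1)) = 961*(-3/10*(-1)) = 961*(3/10) = 2883/10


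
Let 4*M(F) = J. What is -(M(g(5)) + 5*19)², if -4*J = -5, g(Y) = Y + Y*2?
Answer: -2325625/256 ≈ -9084.5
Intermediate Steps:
g(Y) = 3*Y (g(Y) = Y + 2*Y = 3*Y)
J = 5/4 (J = -¼*(-5) = 5/4 ≈ 1.2500)
M(F) = 5/16 (M(F) = (¼)*(5/4) = 5/16)
-(M(g(5)) + 5*19)² = -(5/16 + 5*19)² = -(5/16 + 95)² = -(1525/16)² = -1*2325625/256 = -2325625/256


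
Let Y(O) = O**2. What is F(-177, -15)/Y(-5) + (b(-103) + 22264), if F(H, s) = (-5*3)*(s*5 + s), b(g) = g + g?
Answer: 22112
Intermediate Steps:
b(g) = 2*g
F(H, s) = -90*s (F(H, s) = -15*(5*s + s) = -90*s)
F(-177, -15)/Y(-5) + (b(-103) + 22264) = (-90*(-15))/((-5)**2) + (2*(-103) + 22264) = 1350/25 + (-206 + 22264) = 1350*(1/25) + 22058 = 54 + 22058 = 22112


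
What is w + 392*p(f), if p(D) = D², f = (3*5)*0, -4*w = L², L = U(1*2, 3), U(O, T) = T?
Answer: -9/4 ≈ -2.2500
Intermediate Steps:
L = 3
w = -9/4 (w = -¼*3² = -¼*9 = -9/4 ≈ -2.2500)
f = 0 (f = 15*0 = 0)
w + 392*p(f) = -9/4 + 392*0² = -9/4 + 392*0 = -9/4 + 0 = -9/4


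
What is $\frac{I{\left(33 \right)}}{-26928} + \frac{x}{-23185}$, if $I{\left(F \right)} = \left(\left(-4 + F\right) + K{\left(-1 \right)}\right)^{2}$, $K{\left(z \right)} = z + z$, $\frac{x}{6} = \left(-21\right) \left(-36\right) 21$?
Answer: $- \frac{286883937}{69369520} \approx -4.1356$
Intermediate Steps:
$x = 95256$ ($x = 6 \left(-21\right) \left(-36\right) 21 = 6 \cdot 756 \cdot 21 = 6 \cdot 15876 = 95256$)
$K{\left(z \right)} = 2 z$
$I{\left(F \right)} = \left(-6 + F\right)^{2}$ ($I{\left(F \right)} = \left(\left(-4 + F\right) + 2 \left(-1\right)\right)^{2} = \left(\left(-4 + F\right) - 2\right)^{2} = \left(-6 + F\right)^{2}$)
$\frac{I{\left(33 \right)}}{-26928} + \frac{x}{-23185} = \frac{\left(-6 + 33\right)^{2}}{-26928} + \frac{95256}{-23185} = 27^{2} \left(- \frac{1}{26928}\right) + 95256 \left(- \frac{1}{23185}\right) = 729 \left(- \frac{1}{26928}\right) - \frac{95256}{23185} = - \frac{81}{2992} - \frac{95256}{23185} = - \frac{286883937}{69369520}$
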